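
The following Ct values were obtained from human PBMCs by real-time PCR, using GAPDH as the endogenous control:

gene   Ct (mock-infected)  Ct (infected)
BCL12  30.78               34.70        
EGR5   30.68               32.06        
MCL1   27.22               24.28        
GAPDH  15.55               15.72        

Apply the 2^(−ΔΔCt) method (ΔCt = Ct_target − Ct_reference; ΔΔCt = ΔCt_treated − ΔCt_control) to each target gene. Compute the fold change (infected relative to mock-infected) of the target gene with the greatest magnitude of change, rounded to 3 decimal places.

BCL12: ΔΔCt = (34.70−15.72) − (30.78−15.55) = 18.98 − 15.23 = 3.75; fold change = 2^-3.75 = 0.074
EGR5: ΔΔCt = (32.06−15.72) − (30.68−15.55) = 16.34 − 15.13 = 1.21; fold change = 2^-1.21 = 0.432
MCL1: ΔΔCt = (24.28−15.72) − (27.22−15.55) = 8.56 − 11.67 = -3.11; fold change = 2^3.11 = 8.634
BCL12 has the largest |ΔΔCt| = 3.75.

0.074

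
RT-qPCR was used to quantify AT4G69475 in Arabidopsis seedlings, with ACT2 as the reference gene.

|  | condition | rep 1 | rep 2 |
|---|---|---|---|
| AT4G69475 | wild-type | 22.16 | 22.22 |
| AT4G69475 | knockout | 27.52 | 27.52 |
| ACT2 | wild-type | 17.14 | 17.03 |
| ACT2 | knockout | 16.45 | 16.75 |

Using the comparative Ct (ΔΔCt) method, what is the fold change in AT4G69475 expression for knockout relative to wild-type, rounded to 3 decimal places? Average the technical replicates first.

Mean Ct: AT4G69475 wild-type 22.190; AT4G69475 knockout 27.520; ACT2 wild-type 17.085; ACT2 knockout 16.600
ΔCt(wild-type) = 22.190 − 17.085 = 5.105
ΔCt(knockout) = 27.520 − 16.600 = 10.920
ΔΔCt = 10.920 − 5.105 = 5.815
Fold change = 2^(−5.815) = 0.0178

0.018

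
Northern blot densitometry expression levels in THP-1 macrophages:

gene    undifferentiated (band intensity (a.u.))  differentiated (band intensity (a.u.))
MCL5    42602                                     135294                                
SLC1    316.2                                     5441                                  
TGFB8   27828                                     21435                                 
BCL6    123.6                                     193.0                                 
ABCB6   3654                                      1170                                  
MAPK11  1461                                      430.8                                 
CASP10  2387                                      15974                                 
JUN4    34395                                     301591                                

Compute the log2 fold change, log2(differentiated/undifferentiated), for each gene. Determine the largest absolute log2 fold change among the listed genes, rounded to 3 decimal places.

log2(135294/42602) = 1.667  (MCL5)
log2(5441/316.2) = 4.105  (SLC1)
log2(21435/27828) = -0.377  (TGFB8)
log2(193.0/123.6) = 0.643  (BCL6)
log2(1170/3654) = -1.643  (ABCB6)
log2(430.8/1461) = -1.762  (MAPK11)
log2(15974/2387) = 2.742  (CASP10)
log2(301591/34395) = 3.132  (JUN4)
The largest magnitude belongs to SLC1.

4.105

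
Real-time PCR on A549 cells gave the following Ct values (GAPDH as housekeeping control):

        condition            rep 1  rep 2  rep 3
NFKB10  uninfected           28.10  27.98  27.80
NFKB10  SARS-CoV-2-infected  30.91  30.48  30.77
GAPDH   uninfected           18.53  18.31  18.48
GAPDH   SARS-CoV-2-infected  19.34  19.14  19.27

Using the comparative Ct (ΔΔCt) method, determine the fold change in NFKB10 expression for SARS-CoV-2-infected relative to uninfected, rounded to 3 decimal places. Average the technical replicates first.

0.259

Mean Ct: NFKB10 uninfected 27.960; NFKB10 SARS-CoV-2-infected 30.720; GAPDH uninfected 18.440; GAPDH SARS-CoV-2-infected 19.250
ΔCt(uninfected) = 27.960 − 18.440 = 9.520
ΔCt(SARS-CoV-2-infected) = 30.720 − 19.250 = 11.470
ΔΔCt = 11.470 − 9.520 = 1.950
Fold change = 2^(−1.950) = 0.2588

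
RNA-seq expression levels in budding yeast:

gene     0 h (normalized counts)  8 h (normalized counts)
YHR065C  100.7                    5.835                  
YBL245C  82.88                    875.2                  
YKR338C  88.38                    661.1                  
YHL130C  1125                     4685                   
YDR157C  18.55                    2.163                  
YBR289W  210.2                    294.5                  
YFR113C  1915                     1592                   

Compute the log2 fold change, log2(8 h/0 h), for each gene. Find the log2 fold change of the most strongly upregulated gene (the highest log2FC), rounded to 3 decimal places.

3.401

log2(5.835/100.7) = -4.109  (YHR065C)
log2(875.2/82.88) = 3.401  (YBL245C)
log2(661.1/88.38) = 2.903  (YKR338C)
log2(4685/1125) = 2.058  (YHL130C)
log2(2.163/18.55) = -3.100  (YDR157C)
log2(294.5/210.2) = 0.487  (YBR289W)
log2(1592/1915) = -0.267  (YFR113C)
YBL245C is most strongly upregulated.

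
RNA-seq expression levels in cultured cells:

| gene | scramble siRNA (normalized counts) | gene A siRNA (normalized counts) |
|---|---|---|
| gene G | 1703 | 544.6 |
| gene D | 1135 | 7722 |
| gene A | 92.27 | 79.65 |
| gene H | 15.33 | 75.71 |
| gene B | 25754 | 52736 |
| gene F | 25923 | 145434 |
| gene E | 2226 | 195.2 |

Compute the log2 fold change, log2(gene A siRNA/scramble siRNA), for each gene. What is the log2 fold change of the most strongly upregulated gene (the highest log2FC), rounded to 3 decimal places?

2.766

log2(544.6/1703) = -1.645  (gene G)
log2(7722/1135) = 2.766  (gene D)
log2(79.65/92.27) = -0.212  (gene A)
log2(75.71/15.33) = 2.304  (gene H)
log2(52736/25754) = 1.034  (gene B)
log2(145434/25923) = 2.488  (gene F)
log2(195.2/2226) = -3.511  (gene E)
gene D is most strongly upregulated.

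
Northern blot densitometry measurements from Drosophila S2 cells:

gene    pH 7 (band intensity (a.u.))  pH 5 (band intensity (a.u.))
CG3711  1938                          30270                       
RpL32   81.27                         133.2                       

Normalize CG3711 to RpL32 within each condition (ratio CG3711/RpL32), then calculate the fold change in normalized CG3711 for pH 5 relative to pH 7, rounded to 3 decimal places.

9.530

CG3711/RpL32 (pH 7) = 1938 / 81.27 = 23.846
CG3711/RpL32 (pH 5) = 30270 / 133.2 = 227.25
Fold change = 227.25 / 23.846 = 9.5298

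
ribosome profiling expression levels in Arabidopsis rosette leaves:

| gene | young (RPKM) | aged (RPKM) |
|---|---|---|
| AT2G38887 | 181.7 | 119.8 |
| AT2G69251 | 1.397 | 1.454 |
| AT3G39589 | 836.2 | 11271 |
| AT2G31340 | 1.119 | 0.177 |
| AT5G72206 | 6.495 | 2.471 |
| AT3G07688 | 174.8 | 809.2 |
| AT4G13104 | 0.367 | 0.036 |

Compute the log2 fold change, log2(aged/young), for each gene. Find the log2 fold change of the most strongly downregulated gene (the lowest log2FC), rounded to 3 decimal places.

-3.350

log2(119.8/181.7) = -0.601  (AT2G38887)
log2(1.454/1.397) = 0.058  (AT2G69251)
log2(11271/836.2) = 3.753  (AT3G39589)
log2(0.177/1.119) = -2.660  (AT2G31340)
log2(2.471/6.495) = -1.394  (AT5G72206)
log2(809.2/174.8) = 2.211  (AT3G07688)
log2(0.036/0.367) = -3.350  (AT4G13104)
AT4G13104 is most strongly downregulated.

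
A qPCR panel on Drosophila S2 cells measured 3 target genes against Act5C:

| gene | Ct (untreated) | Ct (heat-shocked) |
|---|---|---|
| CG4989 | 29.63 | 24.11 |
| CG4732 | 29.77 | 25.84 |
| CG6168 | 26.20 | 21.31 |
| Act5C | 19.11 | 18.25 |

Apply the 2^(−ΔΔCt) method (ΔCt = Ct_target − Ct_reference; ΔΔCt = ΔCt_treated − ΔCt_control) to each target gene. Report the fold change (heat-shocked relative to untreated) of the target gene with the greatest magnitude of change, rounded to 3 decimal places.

25.281

CG4989: ΔΔCt = (24.11−18.25) − (29.63−19.11) = 5.86 − 10.52 = -4.66; fold change = 2^4.66 = 25.281
CG4732: ΔΔCt = (25.84−18.25) − (29.77−19.11) = 7.59 − 10.66 = -3.07; fold change = 2^3.07 = 8.398
CG6168: ΔΔCt = (21.31−18.25) − (26.20−19.11) = 3.06 − 7.09 = -4.03; fold change = 2^4.03 = 16.336
CG4989 has the largest |ΔΔCt| = 4.66.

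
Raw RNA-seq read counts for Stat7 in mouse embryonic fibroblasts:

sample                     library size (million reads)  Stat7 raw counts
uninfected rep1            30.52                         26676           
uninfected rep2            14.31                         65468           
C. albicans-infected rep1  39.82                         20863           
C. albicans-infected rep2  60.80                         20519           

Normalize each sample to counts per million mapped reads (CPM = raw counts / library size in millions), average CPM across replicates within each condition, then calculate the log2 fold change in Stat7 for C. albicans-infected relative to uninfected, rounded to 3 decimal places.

CPM(uninfected rep1) = 26676 / 30.52 = 874.0498
CPM(uninfected rep2) = 65468 / 14.31 = 4574.9825
CPM(C. albicans-infected rep1) = 20863 / 39.82 = 523.9327
CPM(C. albicans-infected rep2) = 20519 / 60.80 = 337.4836
mean CPM(uninfected) = 2724.5162; mean CPM(C. albicans-infected) = 430.7081
Fold change = 430.7081 / 2724.5162 = 0.15809
log2(0.15809) = -2.6612

-2.661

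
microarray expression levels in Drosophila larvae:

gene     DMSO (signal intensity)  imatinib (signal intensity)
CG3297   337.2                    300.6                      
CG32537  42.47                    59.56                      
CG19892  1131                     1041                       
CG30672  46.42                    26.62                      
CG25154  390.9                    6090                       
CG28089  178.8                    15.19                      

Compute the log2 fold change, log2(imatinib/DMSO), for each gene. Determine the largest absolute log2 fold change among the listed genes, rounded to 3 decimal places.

3.962

log2(300.6/337.2) = -0.166  (CG3297)
log2(59.56/42.47) = 0.488  (CG32537)
log2(1041/1131) = -0.120  (CG19892)
log2(26.62/46.42) = -0.802  (CG30672)
log2(6090/390.9) = 3.962  (CG25154)
log2(15.19/178.8) = -3.557  (CG28089)
The largest magnitude belongs to CG25154.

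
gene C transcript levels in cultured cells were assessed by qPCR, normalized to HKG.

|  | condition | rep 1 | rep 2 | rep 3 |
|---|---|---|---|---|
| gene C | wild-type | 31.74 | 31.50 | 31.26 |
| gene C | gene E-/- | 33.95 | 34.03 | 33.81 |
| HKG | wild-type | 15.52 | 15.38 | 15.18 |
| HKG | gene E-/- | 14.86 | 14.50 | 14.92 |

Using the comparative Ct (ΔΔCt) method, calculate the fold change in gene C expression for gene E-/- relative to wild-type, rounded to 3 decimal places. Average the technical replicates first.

Mean Ct: gene C wild-type 31.500; gene C gene E-/- 33.930; HKG wild-type 15.360; HKG gene E-/- 14.760
ΔCt(wild-type) = 31.500 − 15.360 = 16.140
ΔCt(gene E-/-) = 33.930 − 14.760 = 19.170
ΔΔCt = 19.170 − 16.140 = 3.030
Fold change = 2^(−3.030) = 0.1224

0.122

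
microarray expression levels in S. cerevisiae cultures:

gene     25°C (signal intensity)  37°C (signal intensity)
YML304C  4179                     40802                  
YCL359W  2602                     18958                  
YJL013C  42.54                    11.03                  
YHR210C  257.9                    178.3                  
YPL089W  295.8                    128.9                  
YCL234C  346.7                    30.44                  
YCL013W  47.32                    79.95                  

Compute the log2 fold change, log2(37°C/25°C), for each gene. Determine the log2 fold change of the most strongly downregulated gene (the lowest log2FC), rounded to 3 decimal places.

-3.510

log2(40802/4179) = 3.287  (YML304C)
log2(18958/2602) = 2.865  (YCL359W)
log2(11.03/42.54) = -1.947  (YJL013C)
log2(178.3/257.9) = -0.533  (YHR210C)
log2(128.9/295.8) = -1.198  (YPL089W)
log2(30.44/346.7) = -3.510  (YCL234C)
log2(79.95/47.32) = 0.757  (YCL013W)
YCL234C is most strongly downregulated.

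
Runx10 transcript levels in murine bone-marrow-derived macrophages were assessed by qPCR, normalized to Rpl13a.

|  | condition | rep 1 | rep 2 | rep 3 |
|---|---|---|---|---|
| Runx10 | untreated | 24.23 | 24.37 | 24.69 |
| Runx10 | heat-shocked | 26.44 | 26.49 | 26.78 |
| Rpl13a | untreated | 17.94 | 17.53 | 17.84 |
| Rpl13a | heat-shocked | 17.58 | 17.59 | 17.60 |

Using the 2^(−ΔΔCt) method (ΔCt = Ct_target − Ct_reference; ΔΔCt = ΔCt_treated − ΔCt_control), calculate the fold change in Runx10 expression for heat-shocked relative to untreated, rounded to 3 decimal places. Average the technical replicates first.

Mean Ct: Runx10 untreated 24.430; Runx10 heat-shocked 26.570; Rpl13a untreated 17.770; Rpl13a heat-shocked 17.590
ΔCt(untreated) = 24.430 − 17.770 = 6.660
ΔCt(heat-shocked) = 26.570 − 17.590 = 8.980
ΔΔCt = 8.980 − 6.660 = 2.320
Fold change = 2^(−2.320) = 0.2003

0.200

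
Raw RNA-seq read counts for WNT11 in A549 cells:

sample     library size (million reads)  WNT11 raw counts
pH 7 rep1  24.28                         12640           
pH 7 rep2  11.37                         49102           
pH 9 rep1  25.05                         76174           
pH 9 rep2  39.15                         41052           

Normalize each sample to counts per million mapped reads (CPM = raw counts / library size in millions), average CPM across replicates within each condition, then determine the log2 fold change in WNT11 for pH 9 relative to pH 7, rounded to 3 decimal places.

-0.243

CPM(pH 7 rep1) = 12640 / 24.28 = 520.5931
CPM(pH 7 rep2) = 49102 / 11.37 = 4318.5576
CPM(pH 9 rep1) = 76174 / 25.05 = 3040.8782
CPM(pH 9 rep2) = 41052 / 39.15 = 1048.5824
mean CPM(pH 7) = 2419.5753; mean CPM(pH 9) = 2044.7303
Fold change = 2044.7303 / 2419.5753 = 0.84508
log2(0.84508) = -0.2428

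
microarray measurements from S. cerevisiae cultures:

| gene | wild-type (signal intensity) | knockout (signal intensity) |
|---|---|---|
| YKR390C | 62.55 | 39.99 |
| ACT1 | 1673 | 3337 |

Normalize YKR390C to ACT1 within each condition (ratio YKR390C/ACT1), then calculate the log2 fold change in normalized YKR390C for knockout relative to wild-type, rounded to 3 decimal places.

YKR390C/ACT1 (wild-type) = 62.55 / 1673 = 0.037388
YKR390C/ACT1 (knockout) = 39.99 / 3337 = 0.011984
Fold change = 0.011984 / 0.037388 = 0.3205
log2(0.3205) = -1.6415

-1.641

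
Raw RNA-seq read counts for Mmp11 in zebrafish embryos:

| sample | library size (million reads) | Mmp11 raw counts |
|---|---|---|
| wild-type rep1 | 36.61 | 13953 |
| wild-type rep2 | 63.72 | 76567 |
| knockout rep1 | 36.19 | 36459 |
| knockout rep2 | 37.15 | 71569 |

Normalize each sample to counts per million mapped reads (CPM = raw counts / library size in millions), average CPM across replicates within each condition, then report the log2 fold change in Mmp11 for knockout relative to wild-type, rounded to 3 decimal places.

CPM(wild-type rep1) = 13953 / 36.61 = 381.1254
CPM(wild-type rep2) = 76567 / 63.72 = 1201.6164
CPM(knockout rep1) = 36459 / 36.19 = 1007.4330
CPM(knockout rep2) = 71569 / 37.15 = 1926.4872
mean CPM(wild-type) = 791.3709; mean CPM(knockout) = 1466.9601
Fold change = 1466.9601 / 791.3709 = 1.85369
log2(1.85369) = 0.8904

0.890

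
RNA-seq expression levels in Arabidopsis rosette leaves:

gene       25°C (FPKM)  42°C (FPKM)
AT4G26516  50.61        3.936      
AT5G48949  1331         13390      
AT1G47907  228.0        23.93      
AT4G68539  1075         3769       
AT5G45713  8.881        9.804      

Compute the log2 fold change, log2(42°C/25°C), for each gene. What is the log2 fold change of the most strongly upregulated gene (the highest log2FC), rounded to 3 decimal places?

log2(3.936/50.61) = -3.685  (AT4G26516)
log2(13390/1331) = 3.331  (AT5G48949)
log2(23.93/228.0) = -3.252  (AT1G47907)
log2(3769/1075) = 1.810  (AT4G68539)
log2(9.804/8.881) = 0.143  (AT5G45713)
AT5G48949 is most strongly upregulated.

3.331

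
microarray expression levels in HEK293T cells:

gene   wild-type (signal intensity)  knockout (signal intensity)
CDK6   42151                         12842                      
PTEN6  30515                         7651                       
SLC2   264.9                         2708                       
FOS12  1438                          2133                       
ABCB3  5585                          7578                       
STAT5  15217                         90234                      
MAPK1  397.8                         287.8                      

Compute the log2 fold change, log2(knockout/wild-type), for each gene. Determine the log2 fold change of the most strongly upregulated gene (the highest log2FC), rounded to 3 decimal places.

log2(12842/42151) = -1.715  (CDK6)
log2(7651/30515) = -1.996  (PTEN6)
log2(2708/264.9) = 3.354  (SLC2)
log2(2133/1438) = 0.569  (FOS12)
log2(7578/5585) = 0.440  (ABCB3)
log2(90234/15217) = 2.568  (STAT5)
log2(287.8/397.8) = -0.467  (MAPK1)
SLC2 is most strongly upregulated.

3.354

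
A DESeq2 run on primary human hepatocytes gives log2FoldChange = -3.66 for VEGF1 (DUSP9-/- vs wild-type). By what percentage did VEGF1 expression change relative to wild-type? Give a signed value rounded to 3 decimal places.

-92.089%

Fold change = 2^(-3.66) = 0.0791
Percent change = (FC − 1) × 100% = (0.0791 − 1) × 100 = -92.089%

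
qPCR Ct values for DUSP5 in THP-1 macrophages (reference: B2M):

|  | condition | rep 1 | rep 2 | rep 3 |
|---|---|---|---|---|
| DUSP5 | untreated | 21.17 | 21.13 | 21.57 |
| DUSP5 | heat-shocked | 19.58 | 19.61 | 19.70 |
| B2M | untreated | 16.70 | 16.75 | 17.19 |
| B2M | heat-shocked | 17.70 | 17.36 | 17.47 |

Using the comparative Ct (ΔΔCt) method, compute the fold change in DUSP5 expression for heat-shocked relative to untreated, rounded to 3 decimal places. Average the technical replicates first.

Mean Ct: DUSP5 untreated 21.290; DUSP5 heat-shocked 19.630; B2M untreated 16.880; B2M heat-shocked 17.510
ΔCt(untreated) = 21.290 − 16.880 = 4.410
ΔCt(heat-shocked) = 19.630 − 17.510 = 2.120
ΔΔCt = 2.120 − 4.410 = -2.290
Fold change = 2^(−(-2.290)) = 2^2.290 = 4.8906

4.891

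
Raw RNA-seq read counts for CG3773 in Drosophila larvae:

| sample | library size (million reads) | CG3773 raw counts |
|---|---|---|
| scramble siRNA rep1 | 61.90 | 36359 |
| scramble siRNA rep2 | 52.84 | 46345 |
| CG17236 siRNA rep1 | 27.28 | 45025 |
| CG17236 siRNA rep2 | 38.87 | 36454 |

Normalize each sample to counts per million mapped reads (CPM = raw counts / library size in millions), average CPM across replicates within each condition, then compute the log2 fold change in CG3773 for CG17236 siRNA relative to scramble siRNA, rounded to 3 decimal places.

CPM(scramble siRNA rep1) = 36359 / 61.90 = 587.3829
CPM(scramble siRNA rep2) = 46345 / 52.84 = 877.0818
CPM(CG17236 siRNA rep1) = 45025 / 27.28 = 1650.4765
CPM(CG17236 siRNA rep2) = 36454 / 38.87 = 937.8441
mean CPM(scramble siRNA) = 732.2323; mean CPM(CG17236 siRNA) = 1294.1603
Fold change = 1294.1603 / 732.2323 = 1.76742
log2(1.76742) = 0.8216

0.822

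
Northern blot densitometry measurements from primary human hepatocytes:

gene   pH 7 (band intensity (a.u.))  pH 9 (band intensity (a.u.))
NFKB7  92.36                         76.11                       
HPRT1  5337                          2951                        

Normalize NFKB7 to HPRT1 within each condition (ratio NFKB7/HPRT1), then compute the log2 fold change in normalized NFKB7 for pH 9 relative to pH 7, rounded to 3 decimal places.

0.576

NFKB7/HPRT1 (pH 7) = 92.36 / 5337 = 0.017306
NFKB7/HPRT1 (pH 9) = 76.11 / 2951 = 0.025791
Fold change = 0.025791 / 0.017306 = 1.4903
log2(1.4903) = 0.5756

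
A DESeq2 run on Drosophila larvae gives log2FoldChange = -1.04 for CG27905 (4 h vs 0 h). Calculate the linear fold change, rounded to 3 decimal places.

0.486

Fold change = 2^(-1.04) = 0.4863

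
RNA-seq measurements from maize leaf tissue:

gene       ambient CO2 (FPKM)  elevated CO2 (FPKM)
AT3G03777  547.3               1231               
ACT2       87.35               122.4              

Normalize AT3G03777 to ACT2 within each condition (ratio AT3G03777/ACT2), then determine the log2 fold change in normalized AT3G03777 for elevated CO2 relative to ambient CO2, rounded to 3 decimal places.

AT3G03777/ACT2 (ambient CO2) = 547.3 / 87.35 = 6.2656
AT3G03777/ACT2 (elevated CO2) = 1231 / 122.4 = 10.057
Fold change = 10.057 / 6.2656 = 1.6051
log2(1.6051) = 0.6827

0.683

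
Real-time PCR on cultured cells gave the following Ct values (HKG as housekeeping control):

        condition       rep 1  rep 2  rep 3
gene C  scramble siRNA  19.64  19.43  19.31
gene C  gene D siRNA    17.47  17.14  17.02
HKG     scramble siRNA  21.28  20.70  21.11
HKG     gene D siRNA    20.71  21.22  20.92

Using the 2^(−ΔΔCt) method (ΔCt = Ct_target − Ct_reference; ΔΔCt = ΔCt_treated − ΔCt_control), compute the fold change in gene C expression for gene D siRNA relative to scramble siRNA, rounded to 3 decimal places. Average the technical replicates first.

Mean Ct: gene C scramble siRNA 19.460; gene C gene D siRNA 17.210; HKG scramble siRNA 21.030; HKG gene D siRNA 20.950
ΔCt(scramble siRNA) = 19.460 − 21.030 = -1.570
ΔCt(gene D siRNA) = 17.210 − 20.950 = -3.740
ΔΔCt = -3.740 − (-1.570) = -2.170
Fold change = 2^(−(-2.170)) = 2^2.170 = 4.5002

4.500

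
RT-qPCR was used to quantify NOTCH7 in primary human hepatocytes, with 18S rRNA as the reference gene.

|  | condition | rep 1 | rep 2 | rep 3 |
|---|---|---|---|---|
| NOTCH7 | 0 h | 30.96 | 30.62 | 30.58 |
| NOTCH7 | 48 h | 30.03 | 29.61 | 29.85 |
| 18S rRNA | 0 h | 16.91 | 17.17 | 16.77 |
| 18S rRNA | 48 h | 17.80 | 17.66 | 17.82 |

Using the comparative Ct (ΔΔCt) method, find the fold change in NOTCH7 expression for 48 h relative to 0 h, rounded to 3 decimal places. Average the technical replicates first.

Mean Ct: NOTCH7 0 h 30.720; NOTCH7 48 h 29.830; 18S rRNA 0 h 16.950; 18S rRNA 48 h 17.760
ΔCt(0 h) = 30.720 − 16.950 = 13.770
ΔCt(48 h) = 29.830 − 17.760 = 12.070
ΔΔCt = 12.070 − 13.770 = -1.700
Fold change = 2^(−(-1.700)) = 2^1.700 = 3.2490

3.249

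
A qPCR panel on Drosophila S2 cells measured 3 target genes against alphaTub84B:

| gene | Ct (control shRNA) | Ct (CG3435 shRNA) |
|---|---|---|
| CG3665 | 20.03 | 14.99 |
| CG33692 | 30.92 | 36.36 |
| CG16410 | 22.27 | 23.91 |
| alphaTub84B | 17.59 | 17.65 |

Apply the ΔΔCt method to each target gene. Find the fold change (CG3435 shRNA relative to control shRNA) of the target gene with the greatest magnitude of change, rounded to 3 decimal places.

0.024

CG3665: ΔΔCt = (14.99−17.65) − (20.03−17.59) = -2.66 − 2.44 = -5.10; fold change = 2^5.10 = 34.297
CG33692: ΔΔCt = (36.36−17.65) − (30.92−17.59) = 18.71 − 13.33 = 5.38; fold change = 2^-5.38 = 0.024
CG16410: ΔΔCt = (23.91−17.65) − (22.27−17.59) = 6.26 − 4.68 = 1.58; fold change = 2^-1.58 = 0.334
CG33692 has the largest |ΔΔCt| = 5.38.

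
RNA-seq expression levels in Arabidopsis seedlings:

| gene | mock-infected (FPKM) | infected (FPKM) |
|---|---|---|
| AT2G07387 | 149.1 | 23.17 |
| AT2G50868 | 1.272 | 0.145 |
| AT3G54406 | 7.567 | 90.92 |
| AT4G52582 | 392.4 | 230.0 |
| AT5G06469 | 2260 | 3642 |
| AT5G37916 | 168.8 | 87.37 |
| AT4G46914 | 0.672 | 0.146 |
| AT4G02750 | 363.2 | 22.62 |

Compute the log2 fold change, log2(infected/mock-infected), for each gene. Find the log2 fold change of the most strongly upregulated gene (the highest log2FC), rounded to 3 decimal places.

log2(23.17/149.1) = -2.686  (AT2G07387)
log2(0.145/1.272) = -3.133  (AT2G50868)
log2(90.92/7.567) = 3.587  (AT3G54406)
log2(230.0/392.4) = -0.771  (AT4G52582)
log2(3642/2260) = 0.688  (AT5G06469)
log2(87.37/168.8) = -0.950  (AT5G37916)
log2(0.146/0.672) = -2.202  (AT4G46914)
log2(22.62/363.2) = -4.005  (AT4G02750)
AT3G54406 is most strongly upregulated.

3.587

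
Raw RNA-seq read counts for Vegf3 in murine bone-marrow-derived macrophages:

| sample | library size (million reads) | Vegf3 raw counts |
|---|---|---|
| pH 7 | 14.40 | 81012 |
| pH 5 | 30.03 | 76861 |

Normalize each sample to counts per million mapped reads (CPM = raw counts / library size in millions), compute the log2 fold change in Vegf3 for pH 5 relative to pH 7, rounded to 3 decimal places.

CPM(pH 7) = 81012 / 14.40 = 5625.8333
CPM(pH 5) = 76861 / 30.03 = 2559.4739
Fold change = 2559.4739 / 5625.8333 = 0.45495
log2(0.45495) = -1.1362

-1.136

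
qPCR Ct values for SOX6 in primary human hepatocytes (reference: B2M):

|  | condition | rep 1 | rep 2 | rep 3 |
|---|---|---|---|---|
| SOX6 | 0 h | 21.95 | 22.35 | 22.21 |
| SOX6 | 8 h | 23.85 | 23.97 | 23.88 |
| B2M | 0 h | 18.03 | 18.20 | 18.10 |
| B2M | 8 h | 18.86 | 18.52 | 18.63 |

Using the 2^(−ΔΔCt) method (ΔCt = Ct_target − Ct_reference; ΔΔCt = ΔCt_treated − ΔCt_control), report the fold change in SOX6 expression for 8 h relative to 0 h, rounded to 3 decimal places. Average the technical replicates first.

Mean Ct: SOX6 0 h 22.170; SOX6 8 h 23.900; B2M 0 h 18.110; B2M 8 h 18.670
ΔCt(0 h) = 22.170 − 18.110 = 4.060
ΔCt(8 h) = 23.900 − 18.670 = 5.230
ΔΔCt = 5.230 − 4.060 = 1.170
Fold change = 2^(−1.170) = 0.4444

0.444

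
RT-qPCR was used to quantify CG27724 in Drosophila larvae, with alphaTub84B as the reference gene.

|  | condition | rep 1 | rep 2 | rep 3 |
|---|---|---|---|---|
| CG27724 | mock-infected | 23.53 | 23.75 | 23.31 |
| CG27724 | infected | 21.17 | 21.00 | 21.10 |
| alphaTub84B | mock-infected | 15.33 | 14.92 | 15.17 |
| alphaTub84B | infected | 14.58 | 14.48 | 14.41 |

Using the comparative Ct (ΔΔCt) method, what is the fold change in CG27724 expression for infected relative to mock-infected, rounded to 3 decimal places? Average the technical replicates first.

3.458

Mean Ct: CG27724 mock-infected 23.530; CG27724 infected 21.090; alphaTub84B mock-infected 15.140; alphaTub84B infected 14.490
ΔCt(mock-infected) = 23.530 − 15.140 = 8.390
ΔCt(infected) = 21.090 − 14.490 = 6.600
ΔΔCt = 6.600 − 8.390 = -1.790
Fold change = 2^(−(-1.790)) = 2^1.790 = 3.4581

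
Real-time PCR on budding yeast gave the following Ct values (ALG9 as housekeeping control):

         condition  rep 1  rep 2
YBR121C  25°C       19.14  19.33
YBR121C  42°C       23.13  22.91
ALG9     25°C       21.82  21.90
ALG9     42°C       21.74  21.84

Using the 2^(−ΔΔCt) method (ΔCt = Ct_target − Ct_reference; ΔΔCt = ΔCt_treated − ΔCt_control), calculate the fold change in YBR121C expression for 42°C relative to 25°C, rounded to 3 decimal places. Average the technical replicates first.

Mean Ct: YBR121C 25°C 19.235; YBR121C 42°C 23.020; ALG9 25°C 21.860; ALG9 42°C 21.790
ΔCt(25°C) = 19.235 − 21.860 = -2.625
ΔCt(42°C) = 23.020 − 21.790 = 1.230
ΔΔCt = 1.230 − (-2.625) = 3.855
Fold change = 2^(−3.855) = 0.0691

0.069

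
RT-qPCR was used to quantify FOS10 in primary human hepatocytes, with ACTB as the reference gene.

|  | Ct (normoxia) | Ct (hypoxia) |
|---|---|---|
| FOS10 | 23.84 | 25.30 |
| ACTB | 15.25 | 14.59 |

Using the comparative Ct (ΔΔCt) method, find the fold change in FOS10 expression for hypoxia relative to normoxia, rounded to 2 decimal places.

ΔCt(normoxia) = 23.840 − 15.250 = 8.590
ΔCt(hypoxia) = 25.300 − 14.590 = 10.710
ΔΔCt = 10.710 − 8.590 = 2.120
Fold change = 2^(−2.120) = 0.230

0.23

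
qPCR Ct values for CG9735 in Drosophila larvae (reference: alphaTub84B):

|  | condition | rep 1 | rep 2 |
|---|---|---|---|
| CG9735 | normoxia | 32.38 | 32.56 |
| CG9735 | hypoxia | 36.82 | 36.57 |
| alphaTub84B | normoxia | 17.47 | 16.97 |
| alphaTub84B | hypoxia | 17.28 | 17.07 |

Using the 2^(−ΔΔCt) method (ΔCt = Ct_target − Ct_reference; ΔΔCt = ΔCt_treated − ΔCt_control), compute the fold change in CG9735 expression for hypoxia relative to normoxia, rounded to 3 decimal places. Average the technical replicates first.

Mean Ct: CG9735 normoxia 32.470; CG9735 hypoxia 36.695; alphaTub84B normoxia 17.220; alphaTub84B hypoxia 17.175
ΔCt(normoxia) = 32.470 − 17.220 = 15.250
ΔCt(hypoxia) = 36.695 − 17.175 = 19.520
ΔΔCt = 19.520 − 15.250 = 4.270
Fold change = 2^(−4.270) = 0.0518

0.052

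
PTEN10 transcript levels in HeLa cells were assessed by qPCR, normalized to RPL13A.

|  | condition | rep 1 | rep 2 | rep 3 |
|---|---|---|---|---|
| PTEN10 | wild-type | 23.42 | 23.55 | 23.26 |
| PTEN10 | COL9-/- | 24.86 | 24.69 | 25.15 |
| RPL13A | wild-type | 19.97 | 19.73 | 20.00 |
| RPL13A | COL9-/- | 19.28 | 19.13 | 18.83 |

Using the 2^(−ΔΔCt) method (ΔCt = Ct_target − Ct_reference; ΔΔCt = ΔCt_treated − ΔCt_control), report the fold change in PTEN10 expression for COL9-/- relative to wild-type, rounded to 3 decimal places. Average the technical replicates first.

0.202

Mean Ct: PTEN10 wild-type 23.410; PTEN10 COL9-/- 24.900; RPL13A wild-type 19.900; RPL13A COL9-/- 19.080
ΔCt(wild-type) = 23.410 − 19.900 = 3.510
ΔCt(COL9-/-) = 24.900 − 19.080 = 5.820
ΔΔCt = 5.820 − 3.510 = 2.310
Fold change = 2^(−2.310) = 0.2017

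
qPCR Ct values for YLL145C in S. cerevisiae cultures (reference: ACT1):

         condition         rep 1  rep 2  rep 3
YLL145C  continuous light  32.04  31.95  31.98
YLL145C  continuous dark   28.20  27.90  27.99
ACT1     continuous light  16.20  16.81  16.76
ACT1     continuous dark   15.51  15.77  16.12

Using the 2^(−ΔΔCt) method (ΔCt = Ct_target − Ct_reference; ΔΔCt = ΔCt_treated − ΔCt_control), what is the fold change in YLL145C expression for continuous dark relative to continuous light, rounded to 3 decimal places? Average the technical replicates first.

Mean Ct: YLL145C continuous light 31.990; YLL145C continuous dark 28.030; ACT1 continuous light 16.590; ACT1 continuous dark 15.800
ΔCt(continuous light) = 31.990 − 16.590 = 15.400
ΔCt(continuous dark) = 28.030 − 15.800 = 12.230
ΔΔCt = 12.230 − 15.400 = -3.170
Fold change = 2^(−(-3.170)) = 2^3.170 = 9.0005

9.000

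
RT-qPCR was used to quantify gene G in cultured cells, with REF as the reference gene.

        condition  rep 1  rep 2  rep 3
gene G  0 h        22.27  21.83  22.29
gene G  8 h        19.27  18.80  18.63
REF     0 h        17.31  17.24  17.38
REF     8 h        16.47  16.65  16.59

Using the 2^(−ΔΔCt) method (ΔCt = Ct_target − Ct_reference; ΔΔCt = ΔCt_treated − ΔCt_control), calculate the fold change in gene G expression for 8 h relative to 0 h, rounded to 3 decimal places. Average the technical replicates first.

Mean Ct: gene G 0 h 22.130; gene G 8 h 18.900; REF 0 h 17.310; REF 8 h 16.570
ΔCt(0 h) = 22.130 − 17.310 = 4.820
ΔCt(8 h) = 18.900 − 16.570 = 2.330
ΔΔCt = 2.330 − 4.820 = -2.490
Fold change = 2^(−(-2.490)) = 2^2.490 = 5.6178

5.618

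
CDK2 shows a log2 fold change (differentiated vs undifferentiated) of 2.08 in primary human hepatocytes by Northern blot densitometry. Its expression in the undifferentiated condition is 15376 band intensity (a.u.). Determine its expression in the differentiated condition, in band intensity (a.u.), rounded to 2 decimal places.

Fold change = 2^(2.08) = 4.2281
differentiated expression = 15376 × 4.2281 = 65010.84

65010.84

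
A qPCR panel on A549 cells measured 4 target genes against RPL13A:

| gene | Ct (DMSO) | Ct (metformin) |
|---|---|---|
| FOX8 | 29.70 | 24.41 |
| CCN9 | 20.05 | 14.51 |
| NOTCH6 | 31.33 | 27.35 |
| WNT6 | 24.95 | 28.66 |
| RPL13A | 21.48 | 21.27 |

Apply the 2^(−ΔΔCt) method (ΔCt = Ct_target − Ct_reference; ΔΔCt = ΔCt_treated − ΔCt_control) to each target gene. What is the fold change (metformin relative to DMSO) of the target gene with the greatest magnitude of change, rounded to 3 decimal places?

40.224

FOX8: ΔΔCt = (24.41−21.27) − (29.70−21.48) = 3.14 − 8.22 = -5.08; fold change = 2^5.08 = 33.825
CCN9: ΔΔCt = (14.51−21.27) − (20.05−21.48) = -6.76 − (-1.43) = -5.33; fold change = 2^5.33 = 40.224
NOTCH6: ΔΔCt = (27.35−21.27) − (31.33−21.48) = 6.08 − 9.85 = -3.77; fold change = 2^3.77 = 13.642
WNT6: ΔΔCt = (28.66−21.27) − (24.95−21.48) = 7.39 − 3.47 = 3.92; fold change = 2^-3.92 = 0.066
CCN9 has the largest |ΔΔCt| = 5.33.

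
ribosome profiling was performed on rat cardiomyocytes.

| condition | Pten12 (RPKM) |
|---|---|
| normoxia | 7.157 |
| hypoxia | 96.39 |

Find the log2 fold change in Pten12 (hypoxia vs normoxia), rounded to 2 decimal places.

3.75

Fold change = 96.39 / 7.157 = 13.4679
log2(13.4679) = 3.751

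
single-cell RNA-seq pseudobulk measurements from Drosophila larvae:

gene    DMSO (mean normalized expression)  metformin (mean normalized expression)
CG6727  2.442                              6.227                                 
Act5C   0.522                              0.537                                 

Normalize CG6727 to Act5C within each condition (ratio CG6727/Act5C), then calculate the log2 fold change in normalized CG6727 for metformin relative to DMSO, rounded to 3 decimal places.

CG6727/Act5C (DMSO) = 2.442 / 0.522 = 4.6782
CG6727/Act5C (metformin) = 6.227 / 0.537 = 11.596
Fold change = 11.596 / 4.6782 = 2.4787
log2(2.4787) = 1.3096

1.310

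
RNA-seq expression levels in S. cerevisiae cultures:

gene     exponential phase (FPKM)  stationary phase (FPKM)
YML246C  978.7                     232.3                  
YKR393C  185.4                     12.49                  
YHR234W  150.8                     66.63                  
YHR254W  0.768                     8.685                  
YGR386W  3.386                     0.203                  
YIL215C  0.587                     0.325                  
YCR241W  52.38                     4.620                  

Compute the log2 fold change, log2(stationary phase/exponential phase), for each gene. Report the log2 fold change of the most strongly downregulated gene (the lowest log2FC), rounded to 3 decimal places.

log2(232.3/978.7) = -2.075  (YML246C)
log2(12.49/185.4) = -3.892  (YKR393C)
log2(66.63/150.8) = -1.178  (YHR234W)
log2(8.685/0.768) = 3.499  (YHR254W)
log2(0.203/3.386) = -4.060  (YGR386W)
log2(0.325/0.587) = -0.853  (YIL215C)
log2(4.620/52.38) = -3.503  (YCR241W)
YGR386W is most strongly downregulated.

-4.060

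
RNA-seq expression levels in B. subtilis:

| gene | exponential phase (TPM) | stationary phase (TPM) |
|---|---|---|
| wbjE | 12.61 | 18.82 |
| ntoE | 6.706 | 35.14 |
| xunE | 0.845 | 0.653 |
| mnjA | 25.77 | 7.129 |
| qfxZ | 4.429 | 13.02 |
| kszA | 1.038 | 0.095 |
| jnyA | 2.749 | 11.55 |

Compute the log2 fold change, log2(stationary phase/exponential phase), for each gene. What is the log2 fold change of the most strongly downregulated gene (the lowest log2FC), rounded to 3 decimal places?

log2(18.82/12.61) = 0.578  (wbjE)
log2(35.14/6.706) = 2.390  (ntoE)
log2(0.653/0.845) = -0.372  (xunE)
log2(7.129/25.77) = -1.854  (mnjA)
log2(13.02/4.429) = 1.556  (qfxZ)
log2(0.095/1.038) = -3.450  (kszA)
log2(11.55/2.749) = 2.071  (jnyA)
kszA is most strongly downregulated.

-3.450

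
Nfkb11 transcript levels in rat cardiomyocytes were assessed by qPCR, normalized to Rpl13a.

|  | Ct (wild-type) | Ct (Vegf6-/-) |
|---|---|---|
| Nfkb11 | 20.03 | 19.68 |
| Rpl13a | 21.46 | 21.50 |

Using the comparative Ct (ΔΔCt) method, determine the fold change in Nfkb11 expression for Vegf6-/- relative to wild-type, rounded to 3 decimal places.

1.310

ΔCt(wild-type) = 20.030 − 21.460 = -1.430
ΔCt(Vegf6-/-) = 19.680 − 21.500 = -1.820
ΔΔCt = -1.820 − (-1.430) = -0.390
Fold change = 2^(−(-0.390)) = 2^0.390 = 1.3104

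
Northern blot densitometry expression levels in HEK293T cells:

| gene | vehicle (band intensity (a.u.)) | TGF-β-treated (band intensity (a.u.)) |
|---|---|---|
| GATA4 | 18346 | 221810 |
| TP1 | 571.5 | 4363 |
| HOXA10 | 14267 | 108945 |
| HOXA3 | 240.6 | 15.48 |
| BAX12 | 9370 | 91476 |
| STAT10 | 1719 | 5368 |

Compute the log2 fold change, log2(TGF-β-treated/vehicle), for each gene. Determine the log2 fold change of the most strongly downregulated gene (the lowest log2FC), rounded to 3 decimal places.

log2(221810/18346) = 3.596  (GATA4)
log2(4363/571.5) = 2.932  (TP1)
log2(108945/14267) = 2.933  (HOXA10)
log2(15.48/240.6) = -3.958  (HOXA3)
log2(91476/9370) = 3.287  (BAX12)
log2(5368/1719) = 1.643  (STAT10)
HOXA3 is most strongly downregulated.

-3.958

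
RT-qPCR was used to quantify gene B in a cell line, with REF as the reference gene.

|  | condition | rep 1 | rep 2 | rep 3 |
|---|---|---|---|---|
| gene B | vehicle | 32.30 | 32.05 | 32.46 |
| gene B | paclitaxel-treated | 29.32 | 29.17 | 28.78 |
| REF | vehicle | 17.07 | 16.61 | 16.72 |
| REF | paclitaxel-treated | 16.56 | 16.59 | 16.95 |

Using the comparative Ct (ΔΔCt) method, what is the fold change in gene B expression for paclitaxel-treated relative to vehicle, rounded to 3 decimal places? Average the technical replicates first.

8.456

Mean Ct: gene B vehicle 32.270; gene B paclitaxel-treated 29.090; REF vehicle 16.800; REF paclitaxel-treated 16.700
ΔCt(vehicle) = 32.270 − 16.800 = 15.470
ΔCt(paclitaxel-treated) = 29.090 − 16.700 = 12.390
ΔΔCt = 12.390 − 15.470 = -3.080
Fold change = 2^(−(-3.080)) = 2^3.080 = 8.4561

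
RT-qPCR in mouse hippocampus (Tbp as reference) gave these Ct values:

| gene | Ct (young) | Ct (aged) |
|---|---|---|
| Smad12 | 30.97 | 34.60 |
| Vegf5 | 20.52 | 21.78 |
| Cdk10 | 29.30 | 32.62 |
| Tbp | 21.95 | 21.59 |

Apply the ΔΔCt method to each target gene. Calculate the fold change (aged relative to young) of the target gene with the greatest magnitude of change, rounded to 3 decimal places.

0.063

Smad12: ΔΔCt = (34.60−21.59) − (30.97−21.95) = 13.01 − 9.02 = 3.99; fold change = 2^-3.99 = 0.063
Vegf5: ΔΔCt = (21.78−21.59) − (20.52−21.95) = 0.19 − (-1.43) = 1.62; fold change = 2^-1.62 = 0.325
Cdk10: ΔΔCt = (32.62−21.59) − (29.30−21.95) = 11.03 − 7.35 = 3.68; fold change = 2^-3.68 = 0.078
Smad12 has the largest |ΔΔCt| = 3.99.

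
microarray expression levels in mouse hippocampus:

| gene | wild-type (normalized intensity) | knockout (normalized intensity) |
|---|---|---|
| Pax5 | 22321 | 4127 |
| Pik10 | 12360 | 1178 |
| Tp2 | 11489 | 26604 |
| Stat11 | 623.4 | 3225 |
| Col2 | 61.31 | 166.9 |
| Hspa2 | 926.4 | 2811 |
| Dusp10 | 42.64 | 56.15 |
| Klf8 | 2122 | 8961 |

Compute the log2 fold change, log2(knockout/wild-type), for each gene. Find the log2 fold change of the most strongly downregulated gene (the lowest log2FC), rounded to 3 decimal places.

log2(4127/22321) = -2.435  (Pax5)
log2(1178/12360) = -3.391  (Pik10)
log2(26604/11489) = 1.211  (Tp2)
log2(3225/623.4) = 2.371  (Stat11)
log2(166.9/61.31) = 1.445  (Col2)
log2(2811/926.4) = 1.601  (Hspa2)
log2(56.15/42.64) = 0.397  (Dusp10)
log2(8961/2122) = 2.078  (Klf8)
Pik10 is most strongly downregulated.

-3.391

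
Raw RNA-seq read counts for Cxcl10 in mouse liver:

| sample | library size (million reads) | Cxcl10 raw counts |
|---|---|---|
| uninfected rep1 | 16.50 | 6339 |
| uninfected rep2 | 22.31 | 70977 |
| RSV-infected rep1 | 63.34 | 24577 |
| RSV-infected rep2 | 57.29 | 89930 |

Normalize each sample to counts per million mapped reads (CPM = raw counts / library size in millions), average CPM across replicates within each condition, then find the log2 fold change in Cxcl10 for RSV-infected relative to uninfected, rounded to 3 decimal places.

CPM(uninfected rep1) = 6339 / 16.50 = 384.1818
CPM(uninfected rep2) = 70977 / 22.31 = 3181.3985
CPM(RSV-infected rep1) = 24577 / 63.34 = 388.0171
CPM(RSV-infected rep2) = 89930 / 57.29 = 1569.7329
mean CPM(uninfected) = 1782.7901; mean CPM(RSV-infected) = 978.8750
Fold change = 978.8750 / 1782.7901 = 0.54907
log2(0.54907) = -0.8649

-0.865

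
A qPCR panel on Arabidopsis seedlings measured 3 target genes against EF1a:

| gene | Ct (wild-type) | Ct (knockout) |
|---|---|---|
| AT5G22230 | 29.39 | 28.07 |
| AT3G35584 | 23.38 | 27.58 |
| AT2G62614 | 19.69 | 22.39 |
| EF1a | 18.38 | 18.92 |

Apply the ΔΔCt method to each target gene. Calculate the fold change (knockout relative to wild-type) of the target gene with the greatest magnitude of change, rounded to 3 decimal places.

AT5G22230: ΔΔCt = (28.07−18.92) − (29.39−18.38) = 9.15 − 11.01 = -1.86; fold change = 2^1.86 = 3.630
AT3G35584: ΔΔCt = (27.58−18.92) − (23.38−18.38) = 8.66 − 5.00 = 3.66; fold change = 2^-3.66 = 0.079
AT2G62614: ΔΔCt = (22.39−18.92) − (19.69−18.38) = 3.47 − 1.31 = 2.16; fold change = 2^-2.16 = 0.224
AT3G35584 has the largest |ΔΔCt| = 3.66.

0.079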